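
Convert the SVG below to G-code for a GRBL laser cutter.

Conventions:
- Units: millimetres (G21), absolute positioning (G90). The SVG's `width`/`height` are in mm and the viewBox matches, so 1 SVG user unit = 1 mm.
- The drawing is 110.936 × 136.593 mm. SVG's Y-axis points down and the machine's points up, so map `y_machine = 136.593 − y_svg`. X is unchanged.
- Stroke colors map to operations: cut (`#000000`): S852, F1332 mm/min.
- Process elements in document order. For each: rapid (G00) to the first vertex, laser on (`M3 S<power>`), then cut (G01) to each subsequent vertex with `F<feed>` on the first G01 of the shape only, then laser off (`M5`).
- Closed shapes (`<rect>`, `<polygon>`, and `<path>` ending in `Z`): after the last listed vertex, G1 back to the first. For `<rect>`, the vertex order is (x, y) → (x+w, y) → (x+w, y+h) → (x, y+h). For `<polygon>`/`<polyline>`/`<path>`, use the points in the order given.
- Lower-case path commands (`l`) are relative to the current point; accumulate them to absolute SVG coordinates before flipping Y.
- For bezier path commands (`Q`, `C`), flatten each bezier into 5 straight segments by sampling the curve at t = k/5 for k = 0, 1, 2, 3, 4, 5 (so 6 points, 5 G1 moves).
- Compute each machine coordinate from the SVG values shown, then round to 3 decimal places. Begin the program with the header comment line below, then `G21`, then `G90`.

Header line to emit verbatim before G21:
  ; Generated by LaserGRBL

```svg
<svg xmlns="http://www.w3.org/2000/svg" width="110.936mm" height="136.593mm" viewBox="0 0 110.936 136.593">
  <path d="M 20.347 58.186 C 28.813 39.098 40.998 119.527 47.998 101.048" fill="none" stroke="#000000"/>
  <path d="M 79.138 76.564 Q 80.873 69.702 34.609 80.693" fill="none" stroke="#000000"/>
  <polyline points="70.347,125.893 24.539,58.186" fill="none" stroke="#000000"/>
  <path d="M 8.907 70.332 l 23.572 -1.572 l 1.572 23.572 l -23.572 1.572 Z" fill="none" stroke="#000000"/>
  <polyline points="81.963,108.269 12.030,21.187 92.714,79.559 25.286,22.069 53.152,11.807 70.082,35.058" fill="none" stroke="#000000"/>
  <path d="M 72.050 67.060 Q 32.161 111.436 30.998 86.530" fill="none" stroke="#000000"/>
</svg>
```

viewBox `0 0 110.936 136.593` with mm width/height → 1 unit = 1 mm. Flip: y_m = 136.593 − y_svg.

**Shape 1** — `<path>` cubic bezier, stroke `#000000` → cut (S852, F1332). Control points (SVG): P0=(20.347,58.186), P1=(28.813,39.098), P2=(40.998,119.527), P3=(47.998,101.048); sampled at t=k/5. Machine vertices: (20.347,78.407) → (25.802,79.505) → (31.721,66.244) → (37.679,48.147) → (43.247,34.739) → (47.998,35.545). Open path.

**Shape 2** — `<path>` quadratic bezier, stroke `#000000` → cut (S852, F1332). Control points (SVG): P0=(79.138,76.564), P1=(80.873,69.702), P2=(34.609,80.693); sampled at t=k/5. Machine vertices: (79.138,60.029) → (77.912,62.060) → (72.846,62.662) → (63.940,61.836) → (51.195,59.582) → (34.609,55.900). Open path.

**Shape 3** — `<polyline>` line segment, stroke `#000000` → cut (S852, F1332). Machine vertices: (70.347,10.700) → (24.539,78.407). Open path.

**Shape 4** — `<path>` regular polygon, stroke `#000000` → cut (S852, F1332). Machine vertices: (8.907,66.261) → (32.479,67.833) → (34.051,44.261) → (10.479,42.689) → (8.907,66.261). Closed: final G1 returns to the first vertex.

**Shape 5** — `<polyline>` open polyline, stroke `#000000` → cut (S852, F1332). Machine vertices: (81.963,28.324) → (12.030,115.406) → (92.714,57.034) → (25.286,114.524) → (53.152,124.786) → (70.082,101.535). Open path.

**Shape 6** — `<path>` quadratic bezier, stroke `#000000` → cut (S852, F1332). Control points (SVG): P0=(72.050,67.060), P1=(32.161,111.436), P2=(30.998,86.530); sampled at t=k/5. Machine vertices: (72.050,69.533) → (57.643,54.554) → (46.335,45.117) → (38.125,41.223) → (33.012,42.872) → (30.998,50.063). Open path.

; Generated by LaserGRBL
G21
G90
G00 X20.347 Y78.407
M3 S852
G01 X25.802 Y79.505 F1332
G01 X31.721 Y66.244
G01 X37.679 Y48.147
G01 X43.247 Y34.739
G01 X47.998 Y35.545
M5
G00 X79.138 Y60.029
M3 S852
G01 X77.912 Y62.060 F1332
G01 X72.846 Y62.662
G01 X63.940 Y61.836
G01 X51.195 Y59.582
G01 X34.609 Y55.900
M5
G00 X70.347 Y10.700
M3 S852
G01 X24.539 Y78.407 F1332
M5
G00 X8.907 Y66.261
M3 S852
G01 X32.479 Y67.833 F1332
G01 X34.051 Y44.261
G01 X10.479 Y42.689
G01 X8.907 Y66.261
M5
G00 X81.963 Y28.324
M3 S852
G01 X12.030 Y115.406 F1332
G01 X92.714 Y57.034
G01 X25.286 Y114.524
G01 X53.152 Y124.786
G01 X70.082 Y101.535
M5
G00 X72.050 Y69.533
M3 S852
G01 X57.643 Y54.554 F1332
G01 X46.335 Y45.117
G01 X38.125 Y41.223
G01 X33.012 Y42.872
G01 X30.998 Y50.063
M5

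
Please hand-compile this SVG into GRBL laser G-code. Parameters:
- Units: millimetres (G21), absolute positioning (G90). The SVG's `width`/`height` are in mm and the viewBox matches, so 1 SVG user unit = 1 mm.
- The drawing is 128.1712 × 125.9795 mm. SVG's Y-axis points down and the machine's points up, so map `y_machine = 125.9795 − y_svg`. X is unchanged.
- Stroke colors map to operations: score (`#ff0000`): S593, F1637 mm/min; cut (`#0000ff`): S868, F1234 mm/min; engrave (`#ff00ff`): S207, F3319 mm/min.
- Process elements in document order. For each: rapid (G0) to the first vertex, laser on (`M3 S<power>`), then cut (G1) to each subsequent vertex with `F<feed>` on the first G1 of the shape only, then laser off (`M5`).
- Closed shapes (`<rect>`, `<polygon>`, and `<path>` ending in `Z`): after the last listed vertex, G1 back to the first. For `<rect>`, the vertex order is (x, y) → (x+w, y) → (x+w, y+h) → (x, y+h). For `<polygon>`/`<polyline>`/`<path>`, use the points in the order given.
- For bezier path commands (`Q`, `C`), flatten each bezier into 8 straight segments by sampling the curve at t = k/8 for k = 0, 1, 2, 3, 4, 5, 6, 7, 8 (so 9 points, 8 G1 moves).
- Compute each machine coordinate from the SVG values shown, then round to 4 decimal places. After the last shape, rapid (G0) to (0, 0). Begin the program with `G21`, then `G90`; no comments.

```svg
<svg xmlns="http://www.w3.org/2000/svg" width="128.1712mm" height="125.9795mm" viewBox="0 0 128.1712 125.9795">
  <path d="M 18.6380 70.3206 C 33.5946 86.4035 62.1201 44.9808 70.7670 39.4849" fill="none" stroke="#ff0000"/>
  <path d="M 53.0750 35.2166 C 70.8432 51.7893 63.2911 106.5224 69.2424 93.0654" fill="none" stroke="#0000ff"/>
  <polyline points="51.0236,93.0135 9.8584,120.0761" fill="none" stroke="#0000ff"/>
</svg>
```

1 u = 1 mm; y_m = 125.9795 − y.

[1] `<path>` cubic bezier, #ff0000→score S593 F1637: (18.6380,55.6589) → (24.8174,52.1409) → (31.8770,52.9191) → (39.4247,56.8987) → (47.0686,62.9847) → (54.4168,70.0822) → (61.0772,77.0963) → (66.6579,82.9321) → (70.7670,86.4946)

[2] `<path>` cubic bezier, #0000ff→cut S868 F1234: (53.0750,90.7629) → (58.6270,82.9671) → (62.2602,72.8400) → (64.4296,61.6280) → (65.5900,50.5774) → (66.1966,40.9343) → (66.7042,33.9453) → (67.5678,30.8564) → (69.2424,32.9141)

[3] `<polyline>` line segment, #0000ff→cut S868 F1234: (51.0236,32.9660) → (9.8584,5.9034)

G21
G90
G0 X18.6380 Y55.6589
M3 S593
G1 X24.8174 Y52.1409 F1637
G1 X31.8770 Y52.9191
G1 X39.4247 Y56.8987
G1 X47.0686 Y62.9847
G1 X54.4168 Y70.0822
G1 X61.0772 Y77.0963
G1 X66.6579 Y82.9321
G1 X70.7670 Y86.4946
M5
G0 X53.0750 Y90.7629
M3 S868
G1 X58.6270 Y82.9671 F1234
G1 X62.2602 Y72.8400
G1 X64.4296 Y61.6280
G1 X65.5900 Y50.5774
G1 X66.1966 Y40.9343
G1 X66.7042 Y33.9453
G1 X67.5678 Y30.8564
G1 X69.2424 Y32.9141
M5
G0 X51.0236 Y32.9660
M3 S868
G1 X9.8584 Y5.9034 F1234
M5
G0 X0.0000 Y0.0000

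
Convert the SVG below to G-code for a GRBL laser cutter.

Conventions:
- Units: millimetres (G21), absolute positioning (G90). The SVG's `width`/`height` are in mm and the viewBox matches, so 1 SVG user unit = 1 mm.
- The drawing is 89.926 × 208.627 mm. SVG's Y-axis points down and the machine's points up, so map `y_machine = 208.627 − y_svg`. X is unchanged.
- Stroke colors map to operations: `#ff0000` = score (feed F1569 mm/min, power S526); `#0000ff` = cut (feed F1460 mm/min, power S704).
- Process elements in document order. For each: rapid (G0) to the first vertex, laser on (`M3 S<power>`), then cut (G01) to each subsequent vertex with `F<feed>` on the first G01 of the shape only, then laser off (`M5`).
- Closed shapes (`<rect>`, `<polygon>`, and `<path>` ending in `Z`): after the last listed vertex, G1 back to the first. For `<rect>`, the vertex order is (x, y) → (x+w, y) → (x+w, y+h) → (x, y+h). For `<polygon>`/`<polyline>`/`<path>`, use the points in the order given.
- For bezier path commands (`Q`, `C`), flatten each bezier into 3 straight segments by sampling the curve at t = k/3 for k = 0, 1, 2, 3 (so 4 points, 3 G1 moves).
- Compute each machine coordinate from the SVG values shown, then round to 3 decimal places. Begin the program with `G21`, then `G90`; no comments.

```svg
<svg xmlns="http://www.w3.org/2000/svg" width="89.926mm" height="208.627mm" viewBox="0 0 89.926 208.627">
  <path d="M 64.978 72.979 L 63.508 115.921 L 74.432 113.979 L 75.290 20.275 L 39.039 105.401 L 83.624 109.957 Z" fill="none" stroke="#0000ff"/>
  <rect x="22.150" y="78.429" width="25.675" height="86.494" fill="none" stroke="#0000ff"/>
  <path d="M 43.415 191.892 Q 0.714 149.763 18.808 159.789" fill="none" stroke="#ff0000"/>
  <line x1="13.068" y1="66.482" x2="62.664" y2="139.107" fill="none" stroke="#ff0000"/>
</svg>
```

G21
G90
G0 X64.978 Y135.648
M3 S704
G01 X63.508 Y92.706 F1460
G01 X74.432 Y94.648
G01 X75.290 Y188.352
G01 X39.039 Y103.226
G01 X83.624 Y98.670
G01 X64.978 Y135.648
M5
G0 X22.150 Y130.198
M3 S704
G01 X47.825 Y130.198 F1460
G01 X47.825 Y43.704
G01 X22.150 Y43.704
G01 X22.150 Y130.198
M5
G0 X43.415 Y16.735
M3 S526
G01 X21.703 Y39.026 F1569
G01 X13.500 Y49.727
G01 X18.808 Y48.838
M5
G0 X13.068 Y142.145
M3 S526
G01 X62.664 Y69.520 F1569
M5

1 u = 1 mm; y_m = 208.627 − y.

[1] `<path>` closed polygon, #0000ff→cut S704 F1460: (64.978,135.648) → (63.508,92.706) → (74.432,94.648) → (75.290,188.352) → (39.039,103.226) → (83.624,98.670) → (64.978,135.648) (closed)

[2] `<rect>` rectangle, #0000ff→cut S704 F1460: (22.150,130.198) → (47.825,130.198) → (47.825,43.704) → (22.150,43.704) → (22.150,130.198) (closed)

[3] `<path>` quadratic bezier, #ff0000→score S526 F1569: (43.415,16.735) → (21.703,39.026) → (13.500,49.727) → (18.808,48.838)

[4] `<line>` line segment, #ff0000→score S526 F1569: (13.068,142.145) → (62.664,69.520)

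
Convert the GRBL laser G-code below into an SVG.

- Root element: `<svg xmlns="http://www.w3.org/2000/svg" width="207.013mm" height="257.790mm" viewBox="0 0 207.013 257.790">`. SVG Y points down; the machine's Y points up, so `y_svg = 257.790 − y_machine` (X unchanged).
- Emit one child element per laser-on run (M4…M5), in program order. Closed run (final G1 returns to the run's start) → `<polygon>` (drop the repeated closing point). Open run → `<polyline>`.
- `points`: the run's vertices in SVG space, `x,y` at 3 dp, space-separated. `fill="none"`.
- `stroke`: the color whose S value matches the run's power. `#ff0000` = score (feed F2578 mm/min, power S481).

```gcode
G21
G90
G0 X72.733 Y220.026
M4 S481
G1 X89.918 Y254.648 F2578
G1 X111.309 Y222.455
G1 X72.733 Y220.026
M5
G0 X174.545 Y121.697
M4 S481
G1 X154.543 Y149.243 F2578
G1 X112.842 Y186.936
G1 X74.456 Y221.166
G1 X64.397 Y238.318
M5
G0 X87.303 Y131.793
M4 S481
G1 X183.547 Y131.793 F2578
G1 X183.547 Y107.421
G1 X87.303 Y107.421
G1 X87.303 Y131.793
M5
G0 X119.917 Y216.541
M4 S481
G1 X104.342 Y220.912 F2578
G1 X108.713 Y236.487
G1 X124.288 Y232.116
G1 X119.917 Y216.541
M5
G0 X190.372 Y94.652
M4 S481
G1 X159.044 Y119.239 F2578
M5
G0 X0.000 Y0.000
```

y_svg = 257.790 − y_m. Every run uses S481, so all elements get stroke `#ff0000` (score).

[1] closed run; points: 72.733,37.764 89.918,3.142 111.309,35.335

[2] open run; points: 174.545,136.093 154.543,108.547 112.842,70.854 74.456,36.624 64.397,19.472

[3] closed run; points: 87.303,125.997 183.547,125.997 183.547,150.369 87.303,150.369

[4] closed run; points: 119.917,41.249 104.342,36.878 108.713,21.303 124.288,25.674

[5] open run; points: 190.372,163.138 159.044,138.551

<svg xmlns="http://www.w3.org/2000/svg" width="207.013mm" height="257.790mm" viewBox="0 0 207.013 257.790">
  <polygon points="72.733,37.764 89.918,3.142 111.309,35.335" fill="none" stroke="#ff0000"/>
  <polyline points="174.545,136.093 154.543,108.547 112.842,70.854 74.456,36.624 64.397,19.472" fill="none" stroke="#ff0000"/>
  <polygon points="87.303,125.997 183.547,125.997 183.547,150.369 87.303,150.369" fill="none" stroke="#ff0000"/>
  <polygon points="119.917,41.249 104.342,36.878 108.713,21.303 124.288,25.674" fill="none" stroke="#ff0000"/>
  <polyline points="190.372,163.138 159.044,138.551" fill="none" stroke="#ff0000"/>
</svg>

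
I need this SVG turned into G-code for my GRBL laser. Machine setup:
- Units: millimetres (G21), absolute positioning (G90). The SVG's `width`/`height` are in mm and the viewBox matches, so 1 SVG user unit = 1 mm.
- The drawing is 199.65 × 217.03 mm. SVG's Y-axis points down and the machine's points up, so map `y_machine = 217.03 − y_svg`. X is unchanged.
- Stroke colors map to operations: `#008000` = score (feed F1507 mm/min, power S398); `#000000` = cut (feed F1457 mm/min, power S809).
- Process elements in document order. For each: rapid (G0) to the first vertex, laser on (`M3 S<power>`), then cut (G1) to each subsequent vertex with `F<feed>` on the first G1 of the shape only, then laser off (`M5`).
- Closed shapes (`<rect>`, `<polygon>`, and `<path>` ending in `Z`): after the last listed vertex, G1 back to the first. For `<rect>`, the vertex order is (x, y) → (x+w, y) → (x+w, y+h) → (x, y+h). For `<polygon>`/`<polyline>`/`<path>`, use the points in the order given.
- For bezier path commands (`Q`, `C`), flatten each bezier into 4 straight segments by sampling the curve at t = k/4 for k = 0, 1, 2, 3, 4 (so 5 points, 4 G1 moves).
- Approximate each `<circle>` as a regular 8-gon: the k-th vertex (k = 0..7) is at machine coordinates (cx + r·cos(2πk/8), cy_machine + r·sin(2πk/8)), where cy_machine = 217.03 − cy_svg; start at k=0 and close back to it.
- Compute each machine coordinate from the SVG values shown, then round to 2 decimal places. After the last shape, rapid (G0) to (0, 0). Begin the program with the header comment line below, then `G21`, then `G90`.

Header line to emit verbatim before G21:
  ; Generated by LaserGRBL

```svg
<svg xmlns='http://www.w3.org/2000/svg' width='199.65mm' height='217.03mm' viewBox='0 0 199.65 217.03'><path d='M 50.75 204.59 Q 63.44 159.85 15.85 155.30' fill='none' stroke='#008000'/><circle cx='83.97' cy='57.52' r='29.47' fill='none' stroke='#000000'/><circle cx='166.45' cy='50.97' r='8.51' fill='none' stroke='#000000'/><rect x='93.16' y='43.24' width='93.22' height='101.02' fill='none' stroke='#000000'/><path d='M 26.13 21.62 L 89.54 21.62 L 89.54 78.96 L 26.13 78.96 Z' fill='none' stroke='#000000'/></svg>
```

; Generated by LaserGRBL
G21
G90
G0 X50.75 Y12.44
M3 S398
G1 X53.33 Y32.30 F1507
G1 X48.37 Y47.13
G1 X35.88 Y56.94
G1 X15.85 Y61.73
M5
G0 X113.44 Y159.51
M3 S809
G1 X104.81 Y180.35 F1457
G1 X83.97 Y188.98
G1 X63.13 Y180.35
G1 X54.50 Y159.51
G1 X63.13 Y138.67
G1 X83.97 Y130.04
G1 X104.81 Y138.67
G1 X113.44 Y159.51
M5
G0 X174.96 Y166.06
M3 S809
G1 X172.47 Y172.08 F1457
G1 X166.45 Y174.57
G1 X160.43 Y172.08
G1 X157.94 Y166.06
G1 X160.43 Y160.04
G1 X166.45 Y157.55
G1 X172.47 Y160.04
G1 X174.96 Y166.06
M5
G0 X93.16 Y173.79
M3 S809
G1 X186.38 Y173.79 F1457
G1 X186.38 Y72.77
G1 X93.16 Y72.77
G1 X93.16 Y173.79
M5
G0 X26.13 Y195.41
M3 S809
G1 X89.54 Y195.41 F1457
G1 X89.54 Y138.07
G1 X26.13 Y138.07
G1 X26.13 Y195.41
M5
G0 X0.00 Y0.00

1 u = 1 mm; y_m = 217.03 − y.

[1] `<path>` quadratic bezier, #008000→score S398 F1507: (50.75,12.44) → (53.33,32.30) → (48.37,47.13) → (35.88,56.94) → (15.85,61.73)

[2] `<circle>` circle, #000000→cut S809 F1457: (113.44,159.51) → (104.81,180.35) → (83.97,188.98) → (63.13,180.35) → (54.50,159.51) → (63.13,138.67) → (83.97,130.04) → (104.81,138.67) → (113.44,159.51) (closed)

[3] `<circle>` circle, #000000→cut S809 F1457: (174.96,166.06) → (172.47,172.08) → (166.45,174.57) → (160.43,172.08) → (157.94,166.06) → (160.43,160.04) → (166.45,157.55) → (172.47,160.04) → (174.96,166.06) (closed)

[4] `<rect>` rectangle, #000000→cut S809 F1457: (93.16,173.79) → (186.38,173.79) → (186.38,72.77) → (93.16,72.77) → (93.16,173.79) (closed)

[5] `<path>` rectangle, #000000→cut S809 F1457: (26.13,195.41) → (89.54,195.41) → (89.54,138.07) → (26.13,138.07) → (26.13,195.41) (closed)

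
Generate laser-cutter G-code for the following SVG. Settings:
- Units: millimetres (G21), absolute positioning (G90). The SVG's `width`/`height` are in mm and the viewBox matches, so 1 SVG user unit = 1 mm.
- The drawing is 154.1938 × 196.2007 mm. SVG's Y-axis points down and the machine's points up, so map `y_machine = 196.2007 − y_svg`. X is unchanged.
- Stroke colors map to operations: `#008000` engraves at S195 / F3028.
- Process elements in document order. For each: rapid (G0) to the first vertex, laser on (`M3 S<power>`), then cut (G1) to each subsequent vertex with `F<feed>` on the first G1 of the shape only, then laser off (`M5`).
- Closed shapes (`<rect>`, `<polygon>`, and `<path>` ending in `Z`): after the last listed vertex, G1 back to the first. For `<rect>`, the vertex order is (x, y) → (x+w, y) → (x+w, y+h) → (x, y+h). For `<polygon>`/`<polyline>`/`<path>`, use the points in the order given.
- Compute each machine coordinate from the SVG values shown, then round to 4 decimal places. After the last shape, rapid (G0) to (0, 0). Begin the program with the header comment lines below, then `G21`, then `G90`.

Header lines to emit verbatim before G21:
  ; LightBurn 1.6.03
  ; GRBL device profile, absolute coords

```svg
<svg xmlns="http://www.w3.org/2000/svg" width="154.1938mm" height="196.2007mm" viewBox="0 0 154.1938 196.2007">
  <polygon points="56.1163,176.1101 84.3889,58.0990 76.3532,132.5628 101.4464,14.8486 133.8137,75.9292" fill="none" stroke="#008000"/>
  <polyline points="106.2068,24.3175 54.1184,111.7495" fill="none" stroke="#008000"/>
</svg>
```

; LightBurn 1.6.03
; GRBL device profile, absolute coords
G21
G90
G0 X56.1163 Y20.0906
M3 S195
G1 X84.3889 Y138.1017 F3028
G1 X76.3532 Y63.6379
G1 X101.4464 Y181.3521
G1 X133.8137 Y120.2715
G1 X56.1163 Y20.0906
M5
G0 X106.2068 Y171.8832
M3 S195
G1 X54.1184 Y84.4512 F3028
M5
G0 X0.0000 Y0.0000

Since the viewBox matches the mm dimensions, user units are millimetres directly. The only transform is the Y-flip y_m = 196.2007 − y_svg.

Shape 1 is a closed polygon drawn with `<polygon>`. Its stroke #008000 means engrave at S195, F3028. After flipping Y the toolpath is (56.1163,20.0906) → (84.3889,138.1017) → (76.3532,63.6379) → (101.4464,181.3521) → (133.8137,120.2715) → (56.1163,20.0906), returning to the start.

Shape 2 is a line segment drawn with `<polyline>`. Its stroke #008000 means engrave at S195, F3028. After flipping Y the toolpath is (106.2068,171.8832) → (54.1184,84.4512).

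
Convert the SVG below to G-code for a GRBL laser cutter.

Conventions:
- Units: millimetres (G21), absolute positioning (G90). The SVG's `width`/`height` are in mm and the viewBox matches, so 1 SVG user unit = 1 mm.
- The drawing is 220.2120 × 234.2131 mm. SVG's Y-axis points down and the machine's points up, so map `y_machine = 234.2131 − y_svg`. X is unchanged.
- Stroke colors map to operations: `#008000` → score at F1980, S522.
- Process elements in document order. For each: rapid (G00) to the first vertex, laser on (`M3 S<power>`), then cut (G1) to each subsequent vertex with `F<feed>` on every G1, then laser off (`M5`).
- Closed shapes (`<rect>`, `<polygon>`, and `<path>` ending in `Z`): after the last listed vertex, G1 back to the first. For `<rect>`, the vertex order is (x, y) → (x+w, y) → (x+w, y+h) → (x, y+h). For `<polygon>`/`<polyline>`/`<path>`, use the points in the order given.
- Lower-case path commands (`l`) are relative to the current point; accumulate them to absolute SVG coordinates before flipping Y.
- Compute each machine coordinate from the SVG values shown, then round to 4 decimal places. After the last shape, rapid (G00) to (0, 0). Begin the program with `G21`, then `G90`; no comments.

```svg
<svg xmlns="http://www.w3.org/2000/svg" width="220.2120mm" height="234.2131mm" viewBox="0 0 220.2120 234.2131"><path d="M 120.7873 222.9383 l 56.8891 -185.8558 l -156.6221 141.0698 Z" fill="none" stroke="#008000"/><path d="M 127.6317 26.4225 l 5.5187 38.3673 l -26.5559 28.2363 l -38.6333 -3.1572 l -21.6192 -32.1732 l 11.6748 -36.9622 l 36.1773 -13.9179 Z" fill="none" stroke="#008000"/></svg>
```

viewBox `0 0 220.2120 234.2131` with mm width/height → 1 unit = 1 mm. Flip: y_m = 234.2131 − y_svg.

**Shape 1** — `<path>` closed polygon, stroke `#008000` → score (S522, F1980). Machine vertices: (120.7873,11.2748) → (177.6764,197.1306) → (21.0543,56.0608) → (120.7873,11.2748). Closed: final G1 returns to the first vertex.

**Shape 2** — `<path>` regular polygon, stroke `#008000` → score (S522, F1980). Machine vertices: (127.6317,207.7906) → (133.1504,169.4233) → (106.5945,141.1870) → (67.9612,144.3442) → (46.3420,176.5174) → (58.0168,213.4796) → (94.1941,227.3975) → (127.6317,207.7906). Closed: final G1 returns to the first vertex.

G21
G90
G00 X120.7873 Y11.2748
M3 S522
G1 X177.6764 Y197.1306 F1980
G1 X21.0543 Y56.0608 F1980
G1 X120.7873 Y11.2748 F1980
M5
G00 X127.6317 Y207.7906
M3 S522
G1 X133.1504 Y169.4233 F1980
G1 X106.5945 Y141.1870 F1980
G1 X67.9612 Y144.3442 F1980
G1 X46.3420 Y176.5174 F1980
G1 X58.0168 Y213.4796 F1980
G1 X94.1941 Y227.3975 F1980
G1 X127.6317 Y207.7906 F1980
M5
G00 X0.0000 Y0.0000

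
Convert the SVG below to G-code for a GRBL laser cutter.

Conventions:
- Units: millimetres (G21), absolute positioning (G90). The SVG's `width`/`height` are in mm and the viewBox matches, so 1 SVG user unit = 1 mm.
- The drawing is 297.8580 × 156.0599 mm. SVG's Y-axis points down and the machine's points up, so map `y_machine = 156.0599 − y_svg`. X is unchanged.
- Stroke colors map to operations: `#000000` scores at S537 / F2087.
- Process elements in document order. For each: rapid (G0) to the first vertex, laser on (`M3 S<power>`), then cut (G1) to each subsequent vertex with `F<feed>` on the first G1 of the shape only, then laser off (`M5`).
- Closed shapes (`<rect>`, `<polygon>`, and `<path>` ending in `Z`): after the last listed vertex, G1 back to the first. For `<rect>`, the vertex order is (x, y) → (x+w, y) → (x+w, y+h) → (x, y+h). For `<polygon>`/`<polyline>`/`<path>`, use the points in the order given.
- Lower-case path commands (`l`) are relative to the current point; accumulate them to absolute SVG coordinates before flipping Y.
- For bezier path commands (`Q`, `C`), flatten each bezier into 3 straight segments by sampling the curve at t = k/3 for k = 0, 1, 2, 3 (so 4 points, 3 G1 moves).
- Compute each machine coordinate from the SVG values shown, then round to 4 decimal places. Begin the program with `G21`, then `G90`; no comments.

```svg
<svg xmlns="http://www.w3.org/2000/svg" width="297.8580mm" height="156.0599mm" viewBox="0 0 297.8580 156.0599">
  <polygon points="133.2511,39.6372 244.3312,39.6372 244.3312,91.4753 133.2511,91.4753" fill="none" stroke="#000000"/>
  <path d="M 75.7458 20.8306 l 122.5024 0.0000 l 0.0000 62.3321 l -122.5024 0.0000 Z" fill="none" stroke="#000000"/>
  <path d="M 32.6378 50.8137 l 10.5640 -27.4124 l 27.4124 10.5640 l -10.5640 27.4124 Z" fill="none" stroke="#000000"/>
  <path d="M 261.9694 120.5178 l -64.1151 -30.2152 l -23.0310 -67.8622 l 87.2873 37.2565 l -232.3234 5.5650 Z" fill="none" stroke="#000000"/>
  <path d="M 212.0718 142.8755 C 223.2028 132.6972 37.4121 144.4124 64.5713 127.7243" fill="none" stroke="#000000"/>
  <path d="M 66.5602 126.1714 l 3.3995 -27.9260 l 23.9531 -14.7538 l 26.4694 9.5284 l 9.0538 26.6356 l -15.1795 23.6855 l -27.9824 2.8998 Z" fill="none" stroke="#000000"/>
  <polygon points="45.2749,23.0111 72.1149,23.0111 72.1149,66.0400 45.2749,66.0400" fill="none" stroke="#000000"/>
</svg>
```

G21
G90
G0 X133.2511 Y116.4227
M3 S537
G1 X244.3312 Y116.4227 F2087
G1 X244.3312 Y64.5846
G1 X133.2511 Y64.5846
G1 X133.2511 Y116.4227
M5
G0 X75.7458 Y135.2293
M3 S537
G1 X198.2482 Y135.2293 F2087
G1 X198.2482 Y72.8972
G1 X75.7458 Y72.8972
G1 X75.7458 Y135.2293
M5
G0 X32.6378 Y105.2462
M3 S537
G1 X43.2018 Y132.6586 F2087
G1 X70.6142 Y122.0946
G1 X60.0502 Y94.6822
G1 X32.6378 Y105.2462
M5
G0 X261.9694 Y35.5421
M3 S537
G1 X197.8543 Y65.7573 F2087
G1 X174.8233 Y133.6195
G1 X262.1106 Y96.3630
G1 X29.7872 Y90.7980
G1 X261.9694 Y35.5421
M5
G0 X212.0718 Y13.1844
M3 S537
G1 X172.7427 Y17.9277 F2087
G1 X93.2150 Y19.2524
G1 X64.5713 Y28.3356
M5
G0 X66.5602 Y29.8885
M3 S537
G1 X69.9597 Y57.8145 F2087
G1 X93.9128 Y72.5683
G1 X120.3822 Y63.0399
G1 X129.4360 Y36.4043
G1 X114.2565 Y12.7188
G1 X86.2741 Y9.8190
G1 X66.5602 Y29.8885
M5
G0 X45.2749 Y133.0488
M3 S537
G1 X72.1149 Y133.0488 F2087
G1 X72.1149 Y90.0199
G1 X45.2749 Y90.0199
G1 X45.2749 Y133.0488
M5

Since the viewBox matches the mm dimensions, user units are millimetres directly. The only transform is the Y-flip y_m = 156.0599 − y_svg.

Shape 1 is a rectangle drawn with `<polygon>`. Its stroke #000000 means score at S537, F2087. After flipping Y the toolpath is (133.2511,116.4227) → (244.3312,116.4227) → (244.3312,64.5846) → (133.2511,64.5846) → (133.2511,116.4227), returning to the start.

Shape 2 is a rectangle drawn with `<path>`. Its stroke #000000 means score at S537, F2087. After flipping Y the toolpath is (75.7458,135.2293) → (198.2482,135.2293) → (198.2482,72.8972) → (75.7458,72.8972) → (75.7458,135.2293), returning to the start.

Shape 3 is a regular polygon drawn with `<path>`. Its stroke #000000 means score at S537, F2087. After flipping Y the toolpath is (32.6378,105.2462) → (43.2018,132.6586) → (70.6142,122.0946) → (60.0502,94.6822) → (32.6378,105.2462), returning to the start.

Shape 4 is a closed polygon drawn with `<path>`. Its stroke #000000 means score at S537, F2087. After flipping Y the toolpath is (261.9694,35.5421) → (197.8543,65.7573) → (174.8233,133.6195) → (262.1106,96.3630) → (29.7872,90.7980) → (261.9694,35.5421), returning to the start.

Shape 5 is a cubic bezier drawn with `<path>`. Its stroke #000000 means score at S537, F2087. After flipping Y the toolpath is (212.0718,13.1844) → (172.7427,17.9277) → (93.2150,19.2524) → (64.5713,28.3356).

Shape 6 is a regular polygon drawn with `<path>`. Its stroke #000000 means score at S537, F2087. After flipping Y the toolpath is (66.5602,29.8885) → (69.9597,57.8145) → (93.9128,72.5683) → (120.3822,63.0399) → (129.4360,36.4043) → (114.2565,12.7188) → (86.2741,9.8190) → (66.5602,29.8885), returning to the start.

Shape 7 is a rectangle drawn with `<polygon>`. Its stroke #000000 means score at S537, F2087. After flipping Y the toolpath is (45.2749,133.0488) → (72.1149,133.0488) → (72.1149,90.0199) → (45.2749,90.0199) → (45.2749,133.0488), returning to the start.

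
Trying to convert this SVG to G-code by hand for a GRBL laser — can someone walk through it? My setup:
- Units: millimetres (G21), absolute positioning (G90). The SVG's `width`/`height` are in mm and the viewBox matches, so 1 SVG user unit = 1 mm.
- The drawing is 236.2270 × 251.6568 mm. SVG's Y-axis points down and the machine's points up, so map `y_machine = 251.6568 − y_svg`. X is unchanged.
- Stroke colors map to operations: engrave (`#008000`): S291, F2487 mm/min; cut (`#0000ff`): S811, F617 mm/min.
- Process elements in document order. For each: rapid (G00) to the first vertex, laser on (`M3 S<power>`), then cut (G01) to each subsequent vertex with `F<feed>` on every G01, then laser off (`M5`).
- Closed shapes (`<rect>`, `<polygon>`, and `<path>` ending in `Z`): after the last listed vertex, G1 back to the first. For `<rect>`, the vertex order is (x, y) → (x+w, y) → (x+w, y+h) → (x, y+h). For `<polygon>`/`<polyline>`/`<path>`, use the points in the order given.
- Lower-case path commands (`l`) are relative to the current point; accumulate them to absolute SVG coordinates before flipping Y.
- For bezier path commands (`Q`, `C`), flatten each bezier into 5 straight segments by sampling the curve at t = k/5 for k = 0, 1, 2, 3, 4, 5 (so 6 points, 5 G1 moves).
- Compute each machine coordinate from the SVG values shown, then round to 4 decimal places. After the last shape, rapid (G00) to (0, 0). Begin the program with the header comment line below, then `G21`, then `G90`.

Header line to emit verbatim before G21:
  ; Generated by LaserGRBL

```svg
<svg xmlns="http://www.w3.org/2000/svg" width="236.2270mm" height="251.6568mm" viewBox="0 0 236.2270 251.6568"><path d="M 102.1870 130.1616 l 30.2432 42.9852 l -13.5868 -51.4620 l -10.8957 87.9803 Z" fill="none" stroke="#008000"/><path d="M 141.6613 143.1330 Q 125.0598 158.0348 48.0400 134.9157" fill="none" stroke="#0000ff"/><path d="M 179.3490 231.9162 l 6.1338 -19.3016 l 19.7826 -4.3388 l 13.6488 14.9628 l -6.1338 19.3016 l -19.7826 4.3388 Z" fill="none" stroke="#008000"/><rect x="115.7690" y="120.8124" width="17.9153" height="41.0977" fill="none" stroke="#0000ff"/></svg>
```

; Generated by LaserGRBL
G21
G90
G00 X102.1870 Y121.4952
M3 S291
G01 X132.4302 Y78.5100 F2487
G01 X118.8434 Y129.9720 F2487
G01 X107.9477 Y41.9917 F2487
G01 X102.1870 Y121.4952 F2487
M5
G00 X141.6613 Y108.5238
M3 S811
G01 X132.6040 Y104.0839 F617
G01 X118.7132 Y102.6857 F617
G01 X99.9889 Y104.3292 F617
G01 X76.4312 Y109.0143 F617
G01 X48.0400 Y116.7411 F617
M5
G00 X179.3490 Y19.7406
M3 S291
G01 X185.4828 Y39.0422 F2487
G01 X205.2654 Y43.3810 F2487
G01 X218.9142 Y28.4182 F2487
G01 X212.7804 Y9.1166 F2487
G01 X192.9978 Y4.7778 F2487
G01 X179.3490 Y19.7406 F2487
M5
G00 X115.7690 Y130.8444
M3 S811
G01 X133.6843 Y130.8444 F617
G01 X133.6843 Y89.7467 F617
G01 X115.7690 Y89.7467 F617
G01 X115.7690 Y130.8444 F617
M5
G00 X0.0000 Y0.0000

viewBox `0 0 236.2270 251.6568` with mm width/height → 1 unit = 1 mm. Flip: y_m = 251.6568 − y_svg.

**Shape 1** — `<path>` closed polygon, stroke `#008000` → engrave (S291, F2487). Machine vertices: (102.1870,121.4952) → (132.4302,78.5100) → (118.8434,129.9720) → (107.9477,41.9917) → (102.1870,121.4952). Closed: final G1 returns to the first vertex.

**Shape 2** — `<path>` quadratic bezier, stroke `#0000ff` → cut (S811, F617). Control points (SVG): P0=(141.6613,143.1330), P1=(125.0598,158.0348), P2=(48.0400,134.9157); sampled at t=k/5. Machine vertices: (141.6613,108.5238) → (132.6040,104.0839) → (118.7132,102.6857) → (99.9889,104.3292) → (76.4312,109.0143) → (48.0400,116.7411). Open path.

**Shape 3** — `<path>` regular polygon, stroke `#008000` → engrave (S291, F2487). Machine vertices: (179.3490,19.7406) → (185.4828,39.0422) → (205.2654,43.3810) → (218.9142,28.4182) → (212.7804,9.1166) → (192.9978,4.7778) → (179.3490,19.7406). Closed: final G1 returns to the first vertex.

**Shape 4** — `<rect>` rectangle, stroke `#0000ff` → cut (S811, F617). Machine vertices: (115.7690,130.8444) → (133.6843,130.8444) → (133.6843,89.7467) → (115.7690,89.7467) → (115.7690,130.8444). Closed: final G1 returns to the first vertex.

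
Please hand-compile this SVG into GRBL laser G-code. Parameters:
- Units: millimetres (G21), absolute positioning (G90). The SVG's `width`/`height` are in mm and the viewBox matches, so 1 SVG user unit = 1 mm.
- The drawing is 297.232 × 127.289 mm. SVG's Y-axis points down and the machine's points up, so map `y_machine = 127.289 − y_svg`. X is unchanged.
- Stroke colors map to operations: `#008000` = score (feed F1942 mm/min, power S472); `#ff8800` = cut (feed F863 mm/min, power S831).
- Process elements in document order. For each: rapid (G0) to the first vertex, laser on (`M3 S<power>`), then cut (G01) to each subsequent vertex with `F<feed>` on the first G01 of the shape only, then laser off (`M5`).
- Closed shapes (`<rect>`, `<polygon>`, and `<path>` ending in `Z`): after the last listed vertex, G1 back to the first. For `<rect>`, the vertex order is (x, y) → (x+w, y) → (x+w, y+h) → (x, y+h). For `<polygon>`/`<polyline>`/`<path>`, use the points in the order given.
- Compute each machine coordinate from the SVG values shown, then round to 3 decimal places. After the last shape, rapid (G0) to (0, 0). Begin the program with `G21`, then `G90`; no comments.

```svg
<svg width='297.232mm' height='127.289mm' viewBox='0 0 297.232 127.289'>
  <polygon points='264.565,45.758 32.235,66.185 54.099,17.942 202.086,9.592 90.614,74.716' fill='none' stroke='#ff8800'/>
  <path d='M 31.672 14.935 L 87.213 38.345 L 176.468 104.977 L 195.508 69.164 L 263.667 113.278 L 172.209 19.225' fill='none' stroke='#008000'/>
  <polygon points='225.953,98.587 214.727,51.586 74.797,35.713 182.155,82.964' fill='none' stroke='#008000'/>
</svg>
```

G21
G90
G0 X264.565 Y81.531
M3 S831
G01 X32.235 Y61.104 F863
G01 X54.099 Y109.347
G01 X202.086 Y117.697
G01 X90.614 Y52.573
G01 X264.565 Y81.531
M5
G0 X31.672 Y112.354
M3 S472
G01 X87.213 Y88.944 F1942
G01 X176.468 Y22.312
G01 X195.508 Y58.125
G01 X263.667 Y14.011
G01 X172.209 Y108.064
M5
G0 X225.953 Y28.702
M3 S472
G01 X214.727 Y75.703 F1942
G01 X74.797 Y91.576
G01 X182.155 Y44.325
G01 X225.953 Y28.702
M5
G0 X0.000 Y0.000

1 u = 1 mm; y_m = 127.289 − y.

[1] `<polygon>` closed polygon, #ff8800→cut S831 F863: (264.565,81.531) → (32.235,61.104) → (54.099,109.347) → (202.086,117.697) → (90.614,52.573) → (264.565,81.531) (closed)

[2] `<path>` open polyline, #008000→score S472 F1942: (31.672,112.354) → (87.213,88.944) → (176.468,22.312) → (195.508,58.125) → (263.667,14.011) → (172.209,108.064)

[3] `<polygon>` closed polygon, #008000→score S472 F1942: (225.953,28.702) → (214.727,75.703) → (74.797,91.576) → (182.155,44.325) → (225.953,28.702) (closed)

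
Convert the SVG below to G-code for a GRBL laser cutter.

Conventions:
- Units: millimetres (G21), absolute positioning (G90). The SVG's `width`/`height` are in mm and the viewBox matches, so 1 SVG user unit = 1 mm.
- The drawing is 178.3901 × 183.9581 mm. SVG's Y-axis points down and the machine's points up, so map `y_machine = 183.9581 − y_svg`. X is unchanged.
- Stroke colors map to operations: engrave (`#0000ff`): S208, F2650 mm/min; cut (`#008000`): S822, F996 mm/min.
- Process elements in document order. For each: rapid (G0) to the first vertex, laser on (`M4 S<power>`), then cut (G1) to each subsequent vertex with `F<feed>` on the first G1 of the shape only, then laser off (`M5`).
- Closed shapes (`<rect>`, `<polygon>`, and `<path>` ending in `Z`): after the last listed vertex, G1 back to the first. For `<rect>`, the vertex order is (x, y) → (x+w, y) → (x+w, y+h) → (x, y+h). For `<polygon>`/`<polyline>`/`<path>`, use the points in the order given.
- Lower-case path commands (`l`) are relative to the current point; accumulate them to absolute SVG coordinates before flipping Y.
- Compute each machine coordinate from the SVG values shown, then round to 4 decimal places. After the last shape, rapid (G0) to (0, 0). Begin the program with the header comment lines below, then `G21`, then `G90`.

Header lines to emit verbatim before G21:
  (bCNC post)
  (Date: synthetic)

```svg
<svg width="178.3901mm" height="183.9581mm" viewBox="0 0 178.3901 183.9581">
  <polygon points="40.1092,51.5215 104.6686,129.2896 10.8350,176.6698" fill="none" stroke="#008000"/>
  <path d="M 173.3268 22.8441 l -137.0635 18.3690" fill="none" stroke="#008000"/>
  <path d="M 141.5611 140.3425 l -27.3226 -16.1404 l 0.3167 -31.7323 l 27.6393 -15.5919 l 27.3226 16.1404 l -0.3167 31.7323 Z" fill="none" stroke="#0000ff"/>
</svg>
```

(bCNC post)
(Date: synthetic)
G21
G90
G0 X40.1092 Y132.4366
M4 S822
G1 X104.6686 Y54.6685 F996
G1 X10.8350 Y7.2883
G1 X40.1092 Y132.4366
M5
G0 X173.3268 Y161.1140
M4 S822
G1 X36.2633 Y142.7450 F996
M5
G0 X141.5611 Y43.6156
M4 S208
G1 X114.2385 Y59.7560 F2650
G1 X114.5552 Y91.4883
G1 X142.1945 Y107.0802
G1 X169.5171 Y90.9398
G1 X169.2004 Y59.2075
G1 X141.5611 Y43.6156
M5
G0 X0.0000 Y0.0000

1 u = 1 mm; y_m = 183.9581 − y.

[1] `<polygon>` closed polygon, #008000→cut S822 F996: (40.1092,132.4366) → (104.6686,54.6685) → (10.8350,7.2883) → (40.1092,132.4366) (closed)

[2] `<path>` line segment, #008000→cut S822 F996: (173.3268,161.1140) → (36.2633,142.7450)

[3] `<path>` regular polygon, #0000ff→engrave S208 F2650: (141.5611,43.6156) → (114.2385,59.7560) → (114.5552,91.4883) → (142.1945,107.0802) → (169.5171,90.9398) → (169.2004,59.2075) → (141.5611,43.6156) (closed)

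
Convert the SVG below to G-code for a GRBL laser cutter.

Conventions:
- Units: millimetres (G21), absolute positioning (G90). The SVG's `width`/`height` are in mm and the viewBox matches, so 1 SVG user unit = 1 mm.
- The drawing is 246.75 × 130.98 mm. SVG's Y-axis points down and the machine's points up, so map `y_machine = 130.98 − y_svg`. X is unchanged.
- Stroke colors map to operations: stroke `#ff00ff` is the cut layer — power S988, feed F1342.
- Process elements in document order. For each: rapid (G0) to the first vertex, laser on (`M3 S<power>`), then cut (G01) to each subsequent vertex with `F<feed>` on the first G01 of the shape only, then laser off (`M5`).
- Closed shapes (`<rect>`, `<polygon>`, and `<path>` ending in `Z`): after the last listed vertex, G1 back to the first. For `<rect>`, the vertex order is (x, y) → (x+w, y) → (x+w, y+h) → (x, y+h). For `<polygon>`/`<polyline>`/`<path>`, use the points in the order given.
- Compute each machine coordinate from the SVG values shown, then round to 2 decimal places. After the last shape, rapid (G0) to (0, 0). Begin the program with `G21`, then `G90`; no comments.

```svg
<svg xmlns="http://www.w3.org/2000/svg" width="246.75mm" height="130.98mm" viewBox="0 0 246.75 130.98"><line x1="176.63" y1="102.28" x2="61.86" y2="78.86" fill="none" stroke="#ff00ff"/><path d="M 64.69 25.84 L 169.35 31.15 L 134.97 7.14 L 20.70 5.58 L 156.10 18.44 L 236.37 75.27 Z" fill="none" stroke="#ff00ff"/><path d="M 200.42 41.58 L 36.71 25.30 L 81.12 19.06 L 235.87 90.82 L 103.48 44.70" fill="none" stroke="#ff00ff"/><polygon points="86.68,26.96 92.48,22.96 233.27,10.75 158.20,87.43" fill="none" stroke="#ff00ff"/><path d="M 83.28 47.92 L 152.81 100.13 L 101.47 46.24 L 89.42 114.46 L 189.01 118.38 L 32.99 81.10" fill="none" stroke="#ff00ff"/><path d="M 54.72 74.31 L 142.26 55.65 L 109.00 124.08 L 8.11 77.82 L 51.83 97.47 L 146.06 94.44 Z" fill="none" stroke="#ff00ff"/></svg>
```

G21
G90
G0 X176.63 Y28.70
M3 S988
G01 X61.86 Y52.12 F1342
M5
G0 X64.69 Y105.14
M3 S988
G01 X169.35 Y99.83 F1342
G01 X134.97 Y123.84
G01 X20.70 Y125.40
G01 X156.10 Y112.54
G01 X236.37 Y55.71
G01 X64.69 Y105.14
M5
G0 X200.42 Y89.40
M3 S988
G01 X36.71 Y105.68 F1342
G01 X81.12 Y111.92
G01 X235.87 Y40.16
G01 X103.48 Y86.28
M5
G0 X86.68 Y104.02
M3 S988
G01 X92.48 Y108.02 F1342
G01 X233.27 Y120.23
G01 X158.20 Y43.55
G01 X86.68 Y104.02
M5
G0 X83.28 Y83.06
M3 S988
G01 X152.81 Y30.85 F1342
G01 X101.47 Y84.74
G01 X89.42 Y16.52
G01 X189.01 Y12.60
G01 X32.99 Y49.88
M5
G0 X54.72 Y56.67
M3 S988
G01 X142.26 Y75.33 F1342
G01 X109.00 Y6.90
G01 X8.11 Y53.16
G01 X51.83 Y33.51
G01 X146.06 Y36.54
G01 X54.72 Y56.67
M5
G0 X0.00 Y0.00

viewBox `0 0 246.75 130.98` with mm width/height → 1 unit = 1 mm. Flip: y_m = 130.98 − y_svg.

**Shape 1** — `<line>` line segment, stroke `#ff00ff` → cut (S988, F1342). Machine vertices: (176.63,28.70) → (61.86,52.12). Open path.

**Shape 2** — `<path>` closed polygon, stroke `#ff00ff` → cut (S988, F1342). Machine vertices: (64.69,105.14) → (169.35,99.83) → (134.97,123.84) → (20.70,125.40) → (156.10,112.54) → (236.37,55.71) → (64.69,105.14). Closed: final G1 returns to the first vertex.

**Shape 3** — `<path>` open polyline, stroke `#ff00ff` → cut (S988, F1342). Machine vertices: (200.42,89.40) → (36.71,105.68) → (81.12,111.92) → (235.87,40.16) → (103.48,86.28). Open path.

**Shape 4** — `<polygon>` closed polygon, stroke `#ff00ff` → cut (S988, F1342). Machine vertices: (86.68,104.02) → (92.48,108.02) → (233.27,120.23) → (158.20,43.55) → (86.68,104.02). Closed: final G1 returns to the first vertex.

**Shape 5** — `<path>` open polyline, stroke `#ff00ff` → cut (S988, F1342). Machine vertices: (83.28,83.06) → (152.81,30.85) → (101.47,84.74) → (89.42,16.52) → (189.01,12.60) → (32.99,49.88). Open path.

**Shape 6** — `<path>` closed polygon, stroke `#ff00ff` → cut (S988, F1342). Machine vertices: (54.72,56.67) → (142.26,75.33) → (109.00,6.90) → (8.11,53.16) → (51.83,33.51) → (146.06,36.54) → (54.72,56.67). Closed: final G1 returns to the first vertex.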